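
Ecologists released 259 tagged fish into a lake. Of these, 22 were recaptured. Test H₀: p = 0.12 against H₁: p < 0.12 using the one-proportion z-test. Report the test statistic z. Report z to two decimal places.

The sample proportion is 22/259 = 0.08494.
Under H₀, SE = √(p₀(1−p₀)/n) = √(0.12·0.88/259) = √0.000407722 = 0.020192.
Test statistic: z = -0.03506/0.020192 = -1.74.

z = -1.74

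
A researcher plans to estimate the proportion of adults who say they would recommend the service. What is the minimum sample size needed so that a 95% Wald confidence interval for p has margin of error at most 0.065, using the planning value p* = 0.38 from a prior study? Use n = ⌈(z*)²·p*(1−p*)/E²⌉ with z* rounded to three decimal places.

For 95% confidence, z* = 1.960.
p*(1−p*) = 0.2356.
(z*)²·p*(1−p*)/E² = 3.841600·0.2356/0.004225 = 214.220.
⌈214.220⌉ = 215.

n = 215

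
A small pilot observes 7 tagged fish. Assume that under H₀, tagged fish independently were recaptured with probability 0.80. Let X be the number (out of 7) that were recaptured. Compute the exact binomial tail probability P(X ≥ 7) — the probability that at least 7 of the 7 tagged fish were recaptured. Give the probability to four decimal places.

P = 0.2097

X is binomial with n = 7 and p = 0.80.
P(X ≥ 7) = C(7,7)·0.80^7·0.20^0.
= 0.209715 = 0.2097.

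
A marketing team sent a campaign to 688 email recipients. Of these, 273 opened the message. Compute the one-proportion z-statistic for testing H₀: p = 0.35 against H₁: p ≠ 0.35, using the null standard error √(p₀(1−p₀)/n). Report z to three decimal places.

z = 2.574

Sample proportion p̂ = 273/688 = 0.39680.
Under H₀, SE = √(p₀(1−p₀)/n) = √(0.35·0.65/688) = √0.000330669 = 0.018184.
z = (0.39680 − 0.35)/0.018184 = 0.04680/0.018184 = 2.574.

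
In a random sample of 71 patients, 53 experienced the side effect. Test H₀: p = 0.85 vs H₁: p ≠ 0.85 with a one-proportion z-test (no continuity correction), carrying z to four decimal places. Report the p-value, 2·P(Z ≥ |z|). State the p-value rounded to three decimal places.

p-value = 0.015

The sample proportion is 53/71 = 0.74648.
SE₀ = √(0.85·0.15/71) = 0.042377.
z = (p̂ − p₀)/SE = (53/71 − 0.85)/0.042377 ≈ -2.4429.
From the standard normal, 2·P(Z ≥ |z|) = 0.015.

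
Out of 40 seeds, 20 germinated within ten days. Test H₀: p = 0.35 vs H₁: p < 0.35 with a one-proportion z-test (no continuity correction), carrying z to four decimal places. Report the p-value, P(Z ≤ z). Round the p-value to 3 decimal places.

p̂ = 20/40 = 0.50000.
Under H₀, SE = √(p₀(1−p₀)/n) = √(0.35·0.65/40) = √0.005687500 = 0.075416.
z = (p̂ − p₀)/SE = (20/40 − 0.35)/0.075416 ≈ 1.9890.
p-value = P(Z ≤ z) with z = 1.9890 → 0.977.

p-value = 0.977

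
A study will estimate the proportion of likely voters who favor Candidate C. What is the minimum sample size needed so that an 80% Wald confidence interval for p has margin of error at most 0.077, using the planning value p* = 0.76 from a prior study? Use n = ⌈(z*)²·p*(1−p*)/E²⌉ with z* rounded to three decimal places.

n = 51

z* = 1.282 at the 80% level.
p*(1−p*) = 0.76·0.24 = 0.1824.
Required n before rounding: 1.643524 × 0.1824 / 0.077² = 50.561.
Rounding up, n = 51.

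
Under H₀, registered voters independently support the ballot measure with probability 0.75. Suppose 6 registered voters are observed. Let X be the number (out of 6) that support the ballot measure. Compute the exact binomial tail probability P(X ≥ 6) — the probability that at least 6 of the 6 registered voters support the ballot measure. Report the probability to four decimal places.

P = 0.1780

X ~ Binomial(n=6, p=0.75).
P(X ≥ 6) = C(6,6)·0.75^6·0.25^0.
= 0.177979 = 0.1780.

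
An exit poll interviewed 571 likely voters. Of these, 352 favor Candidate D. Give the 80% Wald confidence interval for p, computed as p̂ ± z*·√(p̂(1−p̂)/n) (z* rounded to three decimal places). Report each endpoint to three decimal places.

(0.590, 0.643)

p̂ = 352/571 = 0.61646.
Standard error of p̂: √(0.236437/571) = √0.000414074 = 0.020349.
The 80% critical value is z* = 1.282.
Margin of error: 1.282 × 0.020349 = 0.02609.
Interval: 0.61646 ± 0.02609 → (0.590, 0.643).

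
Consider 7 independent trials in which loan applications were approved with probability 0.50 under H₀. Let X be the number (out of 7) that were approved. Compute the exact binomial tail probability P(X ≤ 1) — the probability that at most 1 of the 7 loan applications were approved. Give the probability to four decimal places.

X ~ Binomial(n=7, p=0.50).
P(X ≤ 1) = C(7,0)·0.50^0·0.50^7 + C(7,1)·0.50^1·0.50^6.
= 0.007812 + 0.054688 = 0.0625.

P = 0.0625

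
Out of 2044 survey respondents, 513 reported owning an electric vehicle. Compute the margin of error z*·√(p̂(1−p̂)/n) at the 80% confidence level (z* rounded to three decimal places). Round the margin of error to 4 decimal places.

ME = 0.0123

Sample proportion p̂ = 513/2044 = 0.25098.
Standard error of p̂: √(0.187988/2044) = √0.000091971 = 0.009590.
For 80% confidence, z* = 1.282.
So ME = 0.0123.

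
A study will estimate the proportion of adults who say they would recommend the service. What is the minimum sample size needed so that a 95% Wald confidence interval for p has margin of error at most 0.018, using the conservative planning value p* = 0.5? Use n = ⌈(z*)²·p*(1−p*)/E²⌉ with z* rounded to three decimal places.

z* = 1.960 at the 95% level.
p*(1−p*) = 0.2500.
Required n before rounding: 3.841600 × 0.2500 / 0.018² = 2964.198.
⌈2964.198⌉ = 2965.

n = 2965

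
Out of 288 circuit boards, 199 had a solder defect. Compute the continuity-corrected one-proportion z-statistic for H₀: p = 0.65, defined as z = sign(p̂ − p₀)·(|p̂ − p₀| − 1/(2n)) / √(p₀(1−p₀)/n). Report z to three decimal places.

With x = 199 successes in n = 288, p̂ = 0.69097. p̂ − p₀ = 0.040972.
1/(2n) = 0.001736.
Corrected numerator: |0.040972| − 0.001736 = 0.039236.
Null standard error: √(0.65·0.35/288) = √0.000789931 = 0.028106.
z = (+)0.039236/0.028106 = 1.396.

z = 1.396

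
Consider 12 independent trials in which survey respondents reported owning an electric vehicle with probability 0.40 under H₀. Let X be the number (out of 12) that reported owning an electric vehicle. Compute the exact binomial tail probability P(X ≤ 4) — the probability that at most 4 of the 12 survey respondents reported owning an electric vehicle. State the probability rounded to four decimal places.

X ~ Binomial(n=12, p=0.40).
P(X ≤ 4) = Σ_{j=0}^{4} C(12,j)·0.40^j·0.60^{12−j}.
= 0.002177 + 0.017414 + 0.063852 + 0.141894 + 0.212841 = 0.4382.

P = 0.4382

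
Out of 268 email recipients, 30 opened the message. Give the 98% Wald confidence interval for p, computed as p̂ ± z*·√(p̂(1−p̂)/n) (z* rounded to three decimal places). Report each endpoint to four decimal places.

With x = 30 successes in n = 268, p̂ = 0.11194.
SE(p̂) = √(0.11194·0.88806/268) = 0.019260.
For 98% confidence, z* = 2.326.
Margin = 2.326·0.019260 = 0.04480.
So the interval runs from 0.0671 to 0.1567.

(0.0671, 0.1567)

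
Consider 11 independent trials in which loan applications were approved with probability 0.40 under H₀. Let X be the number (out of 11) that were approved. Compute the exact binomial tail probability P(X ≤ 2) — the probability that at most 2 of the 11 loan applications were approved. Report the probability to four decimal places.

P = 0.1189

X ~ Binomial(n=11, p=0.40).
P(X ≤ 2) = C(11,0)·0.40^0·0.60^11 + C(11,1)·0.40^1·0.60^10 + C(11,2)·0.40^2·0.60^9.
= 0.003628 + 0.026605 + 0.088684 = 0.1189.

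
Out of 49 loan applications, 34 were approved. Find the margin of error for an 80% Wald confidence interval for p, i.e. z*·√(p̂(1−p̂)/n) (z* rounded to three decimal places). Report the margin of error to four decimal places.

With x = 34 successes in n = 49, p̂ = 0.69388.
Standard error of p̂: √(0.212411/49) = √0.004334928 = 0.065840.
The 80% critical value is z* = 1.282.
Margin of error = z*·SE = 1.282 × 0.065840 = 0.0844.

ME = 0.0844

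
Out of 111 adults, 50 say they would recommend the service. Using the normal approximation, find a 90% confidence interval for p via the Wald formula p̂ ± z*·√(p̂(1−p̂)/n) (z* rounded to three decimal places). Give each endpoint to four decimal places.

(0.3728, 0.5281)

The sample proportion is 50/111 = 0.45045.
Standard error of p̂: √(0.247545/111) = √0.002230134 = 0.047224.
z* = 1.645 at the 90% level.
Margin of error: 1.645 × 0.047224 = 0.07768.
CI: 0.45045 ± 0.07768 = (0.3728, 0.5281).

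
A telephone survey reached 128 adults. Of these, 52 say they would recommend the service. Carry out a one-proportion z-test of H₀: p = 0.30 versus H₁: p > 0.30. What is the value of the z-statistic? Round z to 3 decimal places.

z = 2.623

The sample proportion is 52/128 = 0.40625.
SE₀ = √(0.30·0.70/128) = 0.040505.
z = (0.40625 − 0.30)/0.040505 = 0.10625/0.040505 = 2.623.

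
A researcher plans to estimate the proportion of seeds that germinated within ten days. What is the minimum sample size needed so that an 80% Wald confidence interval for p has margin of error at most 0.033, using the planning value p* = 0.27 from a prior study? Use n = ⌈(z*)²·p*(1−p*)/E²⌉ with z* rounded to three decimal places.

n = 298

z* = 1.282 at the 80% level.
p*(1−p*) = 0.27·0.73 = 0.1971.
(z*)²·p*(1−p*)/E² = 1.643524·0.1971/0.001089 = 297.464.
⌈297.464⌉ = 298.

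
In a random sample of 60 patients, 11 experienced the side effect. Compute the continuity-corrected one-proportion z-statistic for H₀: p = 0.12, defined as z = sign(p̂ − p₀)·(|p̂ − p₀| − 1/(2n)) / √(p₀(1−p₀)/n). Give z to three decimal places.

z = 1.311

p̂ = 11/60 = 0.18333. p̂ − p₀ = 0.063333.
Continuity correction 1/(2n) = 1/120 = 0.008333.
Corrected numerator: |0.063333| − 0.008333 = 0.055000.
Null standard error: √(0.12·0.88/60) = √0.001760000 = 0.041952.
z = +0.055000/0.041952 = 1.311.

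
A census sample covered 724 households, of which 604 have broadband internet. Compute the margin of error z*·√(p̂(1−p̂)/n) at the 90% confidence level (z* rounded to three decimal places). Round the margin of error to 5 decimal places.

The sample proportion is 604/724 = 0.83425.
Standard error of p̂: √(0.138274/724) = √0.000190986 = 0.013820.
For 90% confidence, z* = 1.645.
So ME = 0.02273.

ME = 0.02273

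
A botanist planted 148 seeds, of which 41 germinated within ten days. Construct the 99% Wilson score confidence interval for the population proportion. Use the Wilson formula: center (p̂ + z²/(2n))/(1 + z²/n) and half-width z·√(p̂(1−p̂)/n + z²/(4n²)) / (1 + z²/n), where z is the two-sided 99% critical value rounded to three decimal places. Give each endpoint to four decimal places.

(0.1934, 0.3798)

Here p̂ = 41/148 = 0.27703 and z = 2.576 (z² = 6.635776).
Denominator 1 + z²/n = 1 + 6.635776/148 = 1.044836.
Adjusted center: (0.27703 + z²/(2n))/1.044836 = 0.28660.
Radicand: p̂(1−p̂)/n + z²/(4n²) = 0.001353264 + 0.000075737 = 0.001429001.
Half-width = 2.576·√0.001429001/1.044836 = 0.09320.
So the interval runs from 0.1934 to 0.3798.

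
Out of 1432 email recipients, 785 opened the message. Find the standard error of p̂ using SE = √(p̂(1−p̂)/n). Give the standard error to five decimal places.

SE = 0.01315

p̂ = 785/1432 = 0.54818.
p̂(1−p̂) = 0.247679.
Dividing by n and taking the root: √0.000172960 = 0.01315.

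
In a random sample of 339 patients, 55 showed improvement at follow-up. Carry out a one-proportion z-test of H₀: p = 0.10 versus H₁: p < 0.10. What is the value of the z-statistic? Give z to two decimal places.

p̂ = 55/339 = 0.16224.
Under H₀, SE = √(p₀(1−p₀)/n) = √(0.10·0.90/339) = √0.000265487 = 0.016294.
z = (0.16224 − 0.10)/0.016294 = 0.06224/0.016294 = 3.82.

z = 3.82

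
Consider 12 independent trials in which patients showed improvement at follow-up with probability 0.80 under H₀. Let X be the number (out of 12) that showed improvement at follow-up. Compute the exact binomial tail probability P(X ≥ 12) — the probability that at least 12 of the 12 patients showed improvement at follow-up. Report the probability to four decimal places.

P = 0.0687

X is binomial with n = 12 and p = 0.80.
P(X ≥ 12) = C(12,12)·0.80^12·0.20^0.
= 0.068719 = 0.0687.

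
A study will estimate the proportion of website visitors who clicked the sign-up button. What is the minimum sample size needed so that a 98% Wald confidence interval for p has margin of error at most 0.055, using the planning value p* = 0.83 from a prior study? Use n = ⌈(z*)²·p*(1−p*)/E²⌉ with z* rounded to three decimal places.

z* = 2.326 at the 98% level.
p*(1−p*) = 0.83·0.17 = 0.1411.
Required n before rounding: 5.410276 × 0.1411 / 0.055² = 252.360.
Rounding up, n = 253.

n = 253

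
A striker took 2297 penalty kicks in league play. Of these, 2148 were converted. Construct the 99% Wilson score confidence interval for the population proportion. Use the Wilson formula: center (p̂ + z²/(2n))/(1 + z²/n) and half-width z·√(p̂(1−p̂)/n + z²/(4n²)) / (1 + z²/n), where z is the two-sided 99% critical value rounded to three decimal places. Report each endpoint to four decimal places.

(0.9206, 0.9472)

Here p̂ = 2148/2297 = 0.93513 and z = 2.576 (z² = 6.635776).
Denominator 1 + z²/n = 1 + 6.635776/2297 = 1.002889.
Adjusted center: (0.93513 + z²/(2n))/1.002889 = 0.93388.
Radicand: p̂(1−p̂)/n + z²/(4n²) = 0.000026408 + 0.000000314 = 0.000026722.
Half-width = z·√(radicand)/denom = 2.576·0.005169/1.002889 = 0.01328.
So the interval runs from 0.9206 to 0.9472.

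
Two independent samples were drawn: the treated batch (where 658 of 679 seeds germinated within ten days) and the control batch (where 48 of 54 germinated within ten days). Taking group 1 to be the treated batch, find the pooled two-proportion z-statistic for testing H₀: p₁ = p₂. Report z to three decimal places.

z = 3.011

Sample proportions: p̂₁ = 658/679 = 0.96907 and p̂₂ = 48/54 = 0.88889.
Pooled p̂ = (658+48)/(679+54) = 706/733 = 0.96317.
Pooled SE = √[0.0354781·0.01999127] ≈ 0.026632.
z = (p̂₁ − p̂₂)/SE = (0.96907 − 0.88889)/0.026632 = 0.08018/0.026632 = 3.011.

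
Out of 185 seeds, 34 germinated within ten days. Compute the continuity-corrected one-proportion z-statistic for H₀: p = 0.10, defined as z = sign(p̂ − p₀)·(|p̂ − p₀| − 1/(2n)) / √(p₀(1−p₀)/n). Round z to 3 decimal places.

z = 3.676

p̂ = 34/185 = 0.18378. p̂ − p₀ = 0.083784.
1/(2n) = 0.002703.
Corrected numerator: |0.083784| − 0.002703 = 0.081081.
Under H₀, SE = √(p₀(1−p₀)/n) = √(0.10·0.90/185) = √0.000486486 = 0.022056.
z = (+)0.081081/0.022056 = 3.676.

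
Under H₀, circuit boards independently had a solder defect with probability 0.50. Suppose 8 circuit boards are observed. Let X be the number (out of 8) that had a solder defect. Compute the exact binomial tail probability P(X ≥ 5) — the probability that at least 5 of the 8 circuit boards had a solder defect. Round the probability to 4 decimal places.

P = 0.3633

X is binomial with n = 8 and p = 0.50.
P(X ≥ 5) = C(8,5)·0.50^5·0.50^3 + C(8,6)·0.50^6·0.50^2 + C(8,7)·0.50^7·0.50^1 + C(8,8)·0.50^8·0.50^0.
= 0.218750 + 0.109375 + 0.031250 + 0.003906 = 0.3633.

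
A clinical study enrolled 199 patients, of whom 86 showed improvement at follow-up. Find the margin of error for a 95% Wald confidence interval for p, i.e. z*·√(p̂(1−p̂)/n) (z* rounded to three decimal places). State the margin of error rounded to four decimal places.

p̂ = 86/199 = 0.43216.
Standard error of p̂: √(0.245398/199) = √0.001233155 = 0.035116.
The 95% critical value is z* = 1.960.
ME = 1.960·0.035116 = 0.0688.

ME = 0.0688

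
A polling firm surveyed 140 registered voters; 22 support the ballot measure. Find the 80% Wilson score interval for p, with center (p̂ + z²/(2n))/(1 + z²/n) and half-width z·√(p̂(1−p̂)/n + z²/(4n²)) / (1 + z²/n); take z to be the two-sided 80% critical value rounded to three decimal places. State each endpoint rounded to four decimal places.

p̂ = 22/140 = 0.15714; z = 1.282, so z² = 1.643524.
1 + z²/n = 1.011739.
Adjusted center: (0.15714 + z²/(2n))/1.011739 = 0.16112.
Radicand: p̂(1−p̂)/n + z²/(4n²) = 0.000946064 + 0.000020963 = 0.000967027.
Half-width = 1.282·√0.000967027/1.011739 = 0.03940.
CI: 0.16112 ± 0.03940 = (0.1217, 0.2005).

(0.1217, 0.2005)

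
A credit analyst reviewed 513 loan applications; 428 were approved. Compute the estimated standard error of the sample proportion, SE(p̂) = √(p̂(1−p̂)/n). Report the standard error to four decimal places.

SE = 0.0164

p̂ = 428/513 = 0.83431.
p̂(1−p̂) = 0.138237.
SE = √(0.138237/513) = √0.000269468 = 0.0164.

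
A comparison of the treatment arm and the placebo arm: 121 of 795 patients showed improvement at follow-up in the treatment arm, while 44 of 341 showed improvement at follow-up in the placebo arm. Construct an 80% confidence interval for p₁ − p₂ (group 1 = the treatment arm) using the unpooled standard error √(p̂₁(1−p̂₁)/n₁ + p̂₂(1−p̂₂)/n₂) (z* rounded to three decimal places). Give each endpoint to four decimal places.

(-0.0053, 0.0516)

p̂₁ = 121/795 = 0.15220, p̂₂ = 44/341 = 0.12903; p̂₁ − p̂₂ = 0.02317.
SE = √(0.000162309 + 0.000329569) = √0.000491878 = 0.022178.
The 80% critical value is z* = 1.282. Margin = 1.282·0.022178 = 0.02843.
CI: 0.02317 ± 0.02843 = (-0.0053, 0.0516).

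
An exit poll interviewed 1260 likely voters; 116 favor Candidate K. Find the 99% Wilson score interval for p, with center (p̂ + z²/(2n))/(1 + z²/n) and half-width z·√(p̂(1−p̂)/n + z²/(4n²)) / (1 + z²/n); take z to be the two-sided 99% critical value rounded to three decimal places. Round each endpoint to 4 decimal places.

(0.0732, 0.1152)

Here p̂ = 116/1260 = 0.09206 and z = 2.576 (z² = 6.635776).
Denominator 1 + z²/n = 1 + 6.635776/1260 = 1.005266.
Adjusted center: (0.09206 + z²/(2n))/1.005266 = 0.09420.
Radicand: p̂(1−p̂)/n + z²/(4n²) = 0.000066340 + 0.000001045 = 0.000067385.
Half-width = z·√(radicand)/denom = 2.576·0.008209/1.005266 = 0.02104.
So the interval runs from 0.0732 to 0.1152.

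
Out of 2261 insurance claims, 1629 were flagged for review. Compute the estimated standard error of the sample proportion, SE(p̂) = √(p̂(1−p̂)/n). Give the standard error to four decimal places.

The sample proportion is 1629/2261 = 0.72048.
p̂(1−p̂) = 0.201389.
SE = √(0.201389/2261) = 0.0094.

SE = 0.0094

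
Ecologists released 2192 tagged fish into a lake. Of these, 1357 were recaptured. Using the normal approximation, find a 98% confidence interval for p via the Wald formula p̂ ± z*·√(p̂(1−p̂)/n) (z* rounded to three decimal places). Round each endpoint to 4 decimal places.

With x = 1357 successes in n = 2192, p̂ = 0.61907.
SE = √(p̂(1−p̂)/n) = √(0.235822/2192) = 0.010372.
z* = 2.326 at the 98% level.
Margin = 2.326·0.010372 = 0.02413.
CI: 0.61907 ± 0.02413 = (0.5949, 0.6432).

(0.5949, 0.6432)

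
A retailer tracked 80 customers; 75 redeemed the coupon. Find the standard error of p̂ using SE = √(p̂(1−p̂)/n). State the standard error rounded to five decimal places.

SE = 0.02706

Sample proportion p̂ = 75/80 = 0.93750.
p̂(1−p̂) = 0.058594.
SE = √(0.058594/80) = 0.02706.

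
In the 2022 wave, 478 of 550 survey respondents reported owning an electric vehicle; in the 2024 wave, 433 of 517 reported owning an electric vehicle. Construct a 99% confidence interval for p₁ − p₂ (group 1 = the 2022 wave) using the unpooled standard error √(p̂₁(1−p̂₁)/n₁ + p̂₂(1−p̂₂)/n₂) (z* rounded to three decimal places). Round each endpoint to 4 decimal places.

p̂₁ = 478/550 = 0.86909, p̂₂ = 433/517 = 0.83752; p̂₁ − p̂₂ = 0.03157.
Unpooled SE = √(p̂₁(1−p̂₁)/n₁ + p̂₂(1−p̂₂)/n₂) = √(0.000206858 + 0.000263206) = 0.021681.
The 99% critical value is z* = 2.576. Margin = 2.576·0.021681 = 0.05585.
Interval: 0.03157 ± 0.05585 → (-0.0243, 0.0874).

(-0.0243, 0.0874)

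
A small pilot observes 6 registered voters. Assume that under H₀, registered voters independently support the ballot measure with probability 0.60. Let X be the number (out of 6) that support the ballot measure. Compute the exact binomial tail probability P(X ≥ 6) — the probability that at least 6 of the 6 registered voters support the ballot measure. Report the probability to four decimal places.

P = 0.0467

X is binomial with n = 6 and p = 0.60.
P(X ≥ 6) = C(6,6)·0.60^6·0.40^0.
= 0.046656 = 0.0467.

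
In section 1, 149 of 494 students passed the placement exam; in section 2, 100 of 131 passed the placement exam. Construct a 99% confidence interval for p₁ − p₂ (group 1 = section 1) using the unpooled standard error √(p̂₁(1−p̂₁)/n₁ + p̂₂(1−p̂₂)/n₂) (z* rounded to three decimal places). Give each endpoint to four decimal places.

(-0.5712, -0.3523)

p̂₁ = 149/494 = 0.30162, p̂₂ = 100/131 = 0.76336; p̂₁ − p̂₂ = -0.46174.
Unpooled SE = √(p̂₁(1−p̂₁)/n₁ + p̂₂(1−p̂₂)/n₂) = √(0.000426407 + 0.001378948) = 0.042489.
For 99% confidence, z* = 2.576. Margin = 2.576·0.042489 = 0.10945.
Interval: -0.46174 ± 0.10945 → (-0.5712, -0.3523).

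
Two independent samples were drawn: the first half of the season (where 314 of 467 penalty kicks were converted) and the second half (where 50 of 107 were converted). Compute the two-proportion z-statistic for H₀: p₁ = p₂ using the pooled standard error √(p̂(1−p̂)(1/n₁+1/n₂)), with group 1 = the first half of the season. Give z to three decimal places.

Sample proportions: p̂₁ = 314/467 = 0.67238 and p̂₂ = 50/107 = 0.46729.
Pooling: p̂ = 364/574 = 0.63415.
Pooled SE = √[0.2320048·0.01148712] ≈ 0.051624.
z = 0.20509/0.051624 = 3.973.

z = 3.973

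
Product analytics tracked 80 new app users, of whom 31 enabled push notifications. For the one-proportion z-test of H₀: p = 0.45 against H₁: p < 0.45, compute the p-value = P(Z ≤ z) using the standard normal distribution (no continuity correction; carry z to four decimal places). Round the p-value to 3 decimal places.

p-value = 0.131

Sample proportion p̂ = 31/80 = 0.38750.
Under H₀, SE = √(p₀(1−p₀)/n) = √(0.45·0.55/80) = √0.003093750 = 0.055621.
Test statistic (full precision, shown to 4 dp): z = (31/80 − 0.45)/SE₀ ≈ -1.1237.
From the standard normal, P(Z ≤ z) = 0.131.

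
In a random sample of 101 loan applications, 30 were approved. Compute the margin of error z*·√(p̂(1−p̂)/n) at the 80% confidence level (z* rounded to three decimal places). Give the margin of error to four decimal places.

p̂ = 30/101 = 0.29703.
SE = √(p̂(1−p̂)/n) = √(0.208803/101) = 0.045468.
For 80% confidence, z* = 1.282.
ME = 1.282·0.045468 = 0.0583.

ME = 0.0583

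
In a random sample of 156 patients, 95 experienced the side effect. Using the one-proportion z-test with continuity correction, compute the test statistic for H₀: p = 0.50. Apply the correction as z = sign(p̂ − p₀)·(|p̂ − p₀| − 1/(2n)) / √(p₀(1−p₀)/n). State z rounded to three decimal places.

The sample proportion is 95/156 = 0.60897. p̂ − p₀ = 0.108974.
1/(2n) = 0.003205.
Corrected numerator: |0.108974| − 0.003205 = 0.105769.
SE₀ = √(0.50·0.50/156) = 0.040032.
z = (+)0.105769/0.040032 = 2.642.

z = 2.642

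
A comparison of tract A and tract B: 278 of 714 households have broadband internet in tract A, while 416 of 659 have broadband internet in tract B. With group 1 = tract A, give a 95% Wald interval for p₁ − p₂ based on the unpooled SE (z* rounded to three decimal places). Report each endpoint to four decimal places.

p̂₁ = 0.38936, p̂₂ = 0.63126, so the observed difference is -0.24190.
SE = √(0.000332994 + 0.000353218) = √0.000686212 = 0.026196.
z* = 1.960 at the 95% level. Margin = 1.960·0.026196 = 0.05134.
Interval: -0.24190 ± 0.05134 → (-0.2932, -0.1906).

(-0.2932, -0.1906)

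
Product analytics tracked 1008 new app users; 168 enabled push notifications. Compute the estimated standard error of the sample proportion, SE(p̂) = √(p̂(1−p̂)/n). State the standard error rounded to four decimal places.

Sample proportion p̂ = 168/1008 = 0.16667.
p̂(1−p̂) = 0.16667·0.83333 = 0.138891.
SE = √(0.138891/1008) = 0.0117.

SE = 0.0117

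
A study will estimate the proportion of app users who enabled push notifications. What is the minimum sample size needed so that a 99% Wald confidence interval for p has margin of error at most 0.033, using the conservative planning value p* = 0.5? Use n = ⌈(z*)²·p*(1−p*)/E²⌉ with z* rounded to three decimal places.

The 99% critical value is z* = 2.576.
p*(1−p*) = 0.50·0.50 = 0.2500.
(z*)²·p*(1−p*)/E² = 6.635776·0.2500/0.001089 = 1523.365.
⌈1523.365⌉ = 1524.

n = 1524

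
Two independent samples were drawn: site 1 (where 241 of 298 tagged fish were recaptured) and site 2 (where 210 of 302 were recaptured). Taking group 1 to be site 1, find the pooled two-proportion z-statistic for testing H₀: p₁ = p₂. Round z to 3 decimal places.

Sample proportions: p̂₁ = 241/298 = 0.80872 and p̂₂ = 210/302 = 0.69536.
Pooling: p̂ = 451/600 = 0.75167.
SE = √[p̂(1−p̂)(1/n₁+1/n₂)] = √[0.75167·0.24833·(1/298+1/302)] ≈ 0.035277.
z = (p̂₁ − p̂₂)/SE = (0.80872 − 0.69536)/0.035277 = 0.11336/0.035277 = 3.213.

z = 3.213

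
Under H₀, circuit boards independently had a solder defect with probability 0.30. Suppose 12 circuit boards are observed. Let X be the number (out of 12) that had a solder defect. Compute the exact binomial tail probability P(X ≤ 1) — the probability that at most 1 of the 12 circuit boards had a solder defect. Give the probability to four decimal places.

P = 0.0850

X is binomial with n = 12 and p = 0.30.
P(X ≤ 1) = C(12,0)·0.30^0·0.70^12 + C(12,1)·0.30^1·0.70^11.
= 0.013841 + 0.071184 = 0.0850.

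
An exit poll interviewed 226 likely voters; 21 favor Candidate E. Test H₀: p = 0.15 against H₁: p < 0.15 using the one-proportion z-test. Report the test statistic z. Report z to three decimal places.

With x = 21 successes in n = 226, p̂ = 0.09292.
Null standard error: √(0.15·0.85/226) = √0.000564159 = 0.023752.
z = (p̂ − p₀)/SE = (0.09292 − 0.15)/0.023752 = -2.403.

z = -2.403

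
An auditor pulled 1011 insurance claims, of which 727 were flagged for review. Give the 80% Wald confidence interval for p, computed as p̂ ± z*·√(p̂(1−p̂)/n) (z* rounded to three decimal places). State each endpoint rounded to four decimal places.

Sample proportion p̂ = 727/1011 = 0.71909.
Standard error of p̂: √(0.202000/1011) = √0.000199802 = 0.014135.
z* = 1.282 at the 80% level.
Margin = 1.282·0.014135 = 0.01812.
So the interval runs from 0.7010 to 0.7372.

(0.7010, 0.7372)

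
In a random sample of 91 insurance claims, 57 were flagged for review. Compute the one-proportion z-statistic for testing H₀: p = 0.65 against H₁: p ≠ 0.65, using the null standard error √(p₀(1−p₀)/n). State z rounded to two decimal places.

Sample proportion p̂ = 57/91 = 0.62637.
Under H₀, SE = √(p₀(1−p₀)/n) = √(0.65·0.35/91) = √0.002500000 = 0.050000.
z = (p̂ − p₀)/SE = (0.62637 − 0.65)/0.050000 = -0.47.

z = -0.47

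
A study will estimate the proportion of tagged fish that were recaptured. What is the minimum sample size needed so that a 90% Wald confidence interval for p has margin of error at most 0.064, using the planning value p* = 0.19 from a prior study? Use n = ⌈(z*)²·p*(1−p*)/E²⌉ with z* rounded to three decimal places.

n = 102

For 90% confidence, z* = 1.645.
p*(1−p*) = 0.19·0.81 = 0.1539.
Required n before rounding: 2.706025 × 0.1539 / 0.064² = 101.674.
⌈101.674⌉ = 102.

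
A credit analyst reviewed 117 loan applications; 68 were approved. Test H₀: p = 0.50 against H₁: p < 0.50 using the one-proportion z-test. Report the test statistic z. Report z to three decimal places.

The sample proportion is 68/117 = 0.58120.
SE₀ = √(0.50·0.50/117) = 0.046225.
Test statistic: z = 0.08120/0.046225 = 1.757.

z = 1.757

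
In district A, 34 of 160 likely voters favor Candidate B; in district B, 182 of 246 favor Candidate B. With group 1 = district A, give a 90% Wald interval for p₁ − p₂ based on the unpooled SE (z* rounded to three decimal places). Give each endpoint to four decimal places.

(-0.5977, -0.4570)

p̂₁ = 34/160 = 0.21250, p̂₂ = 182/246 = 0.73984; p̂₁ − p̂₂ = -0.52734.
Unpooled SE = √(p̂₁(1−p̂₁)/n₁ + p̂₂(1−p̂₂)/n₂) = √(0.001045898 + 0.000782431) = 0.042759.
The 90% critical value is z* = 1.645. Margin = 1.645·0.042759 = 0.07034.
So the interval runs from -0.5977 to -0.4570.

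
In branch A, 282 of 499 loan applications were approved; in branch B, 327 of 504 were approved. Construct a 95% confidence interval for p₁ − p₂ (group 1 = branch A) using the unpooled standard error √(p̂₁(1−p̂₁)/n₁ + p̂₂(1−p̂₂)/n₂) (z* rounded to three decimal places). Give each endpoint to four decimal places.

p̂₁ = 0.56513, p̂₂ = 0.64881, so the observed difference is -0.08368.
SE = √(0.000492501 + 0.000452095) = √0.000944596 = 0.030734.
For 95% confidence, z* = 1.960. Margin of error = 0.06024.
So the interval runs from -0.1439 to -0.0234.

(-0.1439, -0.0234)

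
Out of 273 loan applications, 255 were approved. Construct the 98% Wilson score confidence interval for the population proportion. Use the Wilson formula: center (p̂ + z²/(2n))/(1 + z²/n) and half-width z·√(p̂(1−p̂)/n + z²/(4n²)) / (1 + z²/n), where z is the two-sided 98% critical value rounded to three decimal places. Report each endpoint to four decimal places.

(0.8900, 0.9612)

Here p̂ = 255/273 = 0.93407 and z = 2.326 (z² = 5.410276).
1 + z²/n = 1.019818.
Center = (0.93407 + 0.009909)/1.019818 = 0.92563.
Radicand: p̂(1−p̂)/n + z²/(4n²) = 0.000225593 + 0.000018148 = 0.000243741.
Half-width = 2.326·√0.000243741/1.019818 = 0.03561.
Interval: 0.92563 ± 0.03561 → (0.8900, 0.9612).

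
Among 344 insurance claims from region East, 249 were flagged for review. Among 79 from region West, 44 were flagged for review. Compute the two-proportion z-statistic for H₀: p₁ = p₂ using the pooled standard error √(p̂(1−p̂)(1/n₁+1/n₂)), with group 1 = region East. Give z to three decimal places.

p̂₁ = 249/344 = 0.72384, p̂₂ = 44/79 = 0.55696.
Pooling: p̂ = 293/423 = 0.69267.
SE = √[p̂(1−p̂)(1/n₁+1/n₂)] = √[0.69267·0.30733·(1/344+1/79)] ≈ 0.057563.
z = (p̂₁ − p̂₂)/SE = (0.72384 − 0.55696)/0.057563 = 0.16688/0.057563 = 2.899.

z = 2.899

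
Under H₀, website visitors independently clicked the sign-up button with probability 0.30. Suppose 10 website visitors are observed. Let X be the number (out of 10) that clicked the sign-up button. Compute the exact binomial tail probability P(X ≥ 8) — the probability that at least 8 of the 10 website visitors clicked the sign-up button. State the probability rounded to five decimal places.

P = 0.00159

X is binomial with n = 10 and p = 0.30.
P(X ≥ 8) = C(10,8)·0.30^8·0.70^2 + C(10,9)·0.30^9·0.70^1 + C(10,10)·0.30^10·0.70^0.
= 0.001447 + 0.000138 + 0.000006 = 0.00159.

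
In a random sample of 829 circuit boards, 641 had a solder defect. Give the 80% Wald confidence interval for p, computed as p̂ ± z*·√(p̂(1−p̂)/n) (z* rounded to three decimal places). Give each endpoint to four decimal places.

(0.7546, 0.7919)

Sample proportion p̂ = 641/829 = 0.77322.
SE = √(p̂(1−p̂)/n) = √(0.175350/829) = 0.014544.
z* = 1.282 at the 80% level.
Margin = 1.282·0.014544 = 0.01865.
Interval: 0.77322 ± 0.01865 → (0.7546, 0.7919).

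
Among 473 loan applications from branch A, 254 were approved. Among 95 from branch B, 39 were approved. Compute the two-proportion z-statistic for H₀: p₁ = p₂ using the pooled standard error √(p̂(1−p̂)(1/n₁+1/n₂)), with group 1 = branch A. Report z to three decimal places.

z = 2.251

Sample proportions: p̂₁ = 254/473 = 0.53700 and p̂₂ = 39/95 = 0.41053.
Pooled p̂ = (254+39)/(473+95) = 293/568 = 0.51585.
SE = √[p̂(1−p̂)(1/n₁+1/n₂)] = √[0.51585·0.48415·(1/473+1/95)] ≈ 0.056187.
z = (p̂₁ − p̂₂)/SE = (0.53700 − 0.41053)/0.056187 = 0.12647/0.056187 = 2.251.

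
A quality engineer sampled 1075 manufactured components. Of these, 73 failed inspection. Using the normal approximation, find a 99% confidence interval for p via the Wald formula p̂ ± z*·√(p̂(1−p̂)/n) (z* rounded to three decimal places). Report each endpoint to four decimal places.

With x = 73 successes in n = 1075, p̂ = 0.06791.
SE(p̂) = √(0.06791·0.93209/1075) = 0.007673.
For 99% confidence, z* = 2.576.
Margin of error: 2.576 × 0.007673 = 0.01977.
So the interval runs from 0.0481 to 0.0877.

(0.0481, 0.0877)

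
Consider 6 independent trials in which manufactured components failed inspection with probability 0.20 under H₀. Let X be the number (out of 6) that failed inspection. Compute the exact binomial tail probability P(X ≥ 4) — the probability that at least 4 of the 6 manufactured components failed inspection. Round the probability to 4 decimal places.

P = 0.0170

X is binomial with n = 6 and p = 0.20.
P(X ≥ 4) = C(6,4)·0.20^4·0.80^2 + C(6,5)·0.20^5·0.80^1 + C(6,6)·0.20^6·0.80^0.
= 0.015360 + 0.001536 + 0.000064 = 0.0170.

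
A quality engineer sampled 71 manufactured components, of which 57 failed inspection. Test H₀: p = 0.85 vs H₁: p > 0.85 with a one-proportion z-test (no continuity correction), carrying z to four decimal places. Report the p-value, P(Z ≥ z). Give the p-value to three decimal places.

With x = 57 successes in n = 71, p̂ = 0.80282.
Under H₀, SE = √(p₀(1−p₀)/n) = √(0.85·0.15/71) = √0.001795775 = 0.042377.
Test statistic (full precision, shown to 4 dp): z = (57/71 − 0.85)/SE₀ ≈ -1.1134.
From the standard normal, P(Z ≥ z) = 0.867.

p-value = 0.867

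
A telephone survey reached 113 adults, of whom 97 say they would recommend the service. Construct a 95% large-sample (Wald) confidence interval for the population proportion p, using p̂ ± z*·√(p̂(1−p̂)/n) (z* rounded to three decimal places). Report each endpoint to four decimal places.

The sample proportion is 97/113 = 0.85841.
SE(p̂) = √(0.85841·0.14159/113) = 0.032797.
For 95% confidence, z* = 1.960.
Margin = 1.960·0.032797 = 0.06428.
CI: 0.85841 ± 0.06428 = (0.7941, 0.9227).

(0.7941, 0.9227)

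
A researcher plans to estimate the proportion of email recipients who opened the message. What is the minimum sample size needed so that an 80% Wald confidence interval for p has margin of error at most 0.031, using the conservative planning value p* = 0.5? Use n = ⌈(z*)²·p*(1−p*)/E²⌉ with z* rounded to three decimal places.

For 80% confidence, z* = 1.282.
p*(1−p*) = 0.2500.
Required n before rounding: 1.643524 × 0.2500 / 0.031² = 427.556.
⌈427.556⌉ = 428.

n = 428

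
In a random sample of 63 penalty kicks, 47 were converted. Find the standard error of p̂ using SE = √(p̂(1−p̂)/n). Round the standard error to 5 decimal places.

With x = 47 successes in n = 63, p̂ = 0.74603.
p̂(1−p̂) = 0.189469.
Dividing by n and taking the root: √0.003007444 = 0.05484.

SE = 0.05484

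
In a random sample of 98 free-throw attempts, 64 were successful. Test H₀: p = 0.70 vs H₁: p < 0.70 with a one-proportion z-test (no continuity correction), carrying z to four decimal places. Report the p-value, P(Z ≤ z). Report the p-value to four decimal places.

p-value = 0.1553

The sample proportion is 64/98 = 0.65306.
Null standard error: √(0.70·0.30/98) = √0.002142857 = 0.046291.
z = (p̂ − p₀)/SE = (64/98 − 0.70)/0.046291 ≈ -1.0140.
From the standard normal, P(Z ≤ z) = 0.1553.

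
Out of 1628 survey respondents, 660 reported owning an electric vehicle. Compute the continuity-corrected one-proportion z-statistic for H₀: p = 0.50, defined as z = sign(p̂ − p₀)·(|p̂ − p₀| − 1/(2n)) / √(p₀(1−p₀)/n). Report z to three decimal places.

z = -7.609

p̂ = 660/1628 = 0.40541. p̂ − p₀ = -0.094595.
Continuity correction 1/(2n) = 1/3256 = 0.000307.
Corrected numerator: |-0.094595| − 0.000307 = 0.094288.
SE₀ = √(0.50·0.50/1628) = 0.012392.
z = (−)0.094288/0.012392 = -7.609.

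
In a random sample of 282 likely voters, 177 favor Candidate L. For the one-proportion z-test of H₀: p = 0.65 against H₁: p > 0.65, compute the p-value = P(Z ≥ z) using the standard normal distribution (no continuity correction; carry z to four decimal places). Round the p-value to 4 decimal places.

p-value = 0.7842

p̂ = 177/282 = 0.62766.
SE₀ = √(0.65·0.35/282) = 0.028403.
z = (p̂ − p₀)/SE = (177/282 − 0.65)/0.028403 ≈ -0.7865.
p-value = P(Z ≥ z) with z = -0.7865 → 0.7842.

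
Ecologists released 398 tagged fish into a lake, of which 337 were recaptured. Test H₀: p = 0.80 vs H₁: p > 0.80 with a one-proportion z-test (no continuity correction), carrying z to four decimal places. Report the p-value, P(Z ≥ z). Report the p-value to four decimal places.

p-value = 0.0099

p̂ = 337/398 = 0.84673.
SE₀ = √(0.80·0.20/398) = 0.020050.
z = (p̂ − p₀)/SE = (337/398 − 0.80)/0.020050 ≈ 2.3308.
From the standard normal, P(Z ≥ z) = 0.0099.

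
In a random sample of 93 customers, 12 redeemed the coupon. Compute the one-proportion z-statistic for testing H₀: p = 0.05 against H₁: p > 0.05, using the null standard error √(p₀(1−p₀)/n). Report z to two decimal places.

z = 3.50

Sample proportion p̂ = 12/93 = 0.12903.
Null standard error: √(0.05·0.95/93) = √0.000510753 = 0.022600.
z = (p̂ − p₀)/SE = (0.12903 − 0.05)/0.022600 = 3.50.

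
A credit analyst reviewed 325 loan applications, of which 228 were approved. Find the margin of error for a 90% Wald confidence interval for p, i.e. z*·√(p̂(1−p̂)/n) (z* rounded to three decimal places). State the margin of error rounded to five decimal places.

Sample proportion p̂ = 228/325 = 0.70154.
SE = √(p̂(1−p̂)/n) = √(0.209382/325) = 0.025382.
The 90% critical value is z* = 1.645.
Margin of error = z*·SE = 1.645 × 0.025382 = 0.04175.

ME = 0.04175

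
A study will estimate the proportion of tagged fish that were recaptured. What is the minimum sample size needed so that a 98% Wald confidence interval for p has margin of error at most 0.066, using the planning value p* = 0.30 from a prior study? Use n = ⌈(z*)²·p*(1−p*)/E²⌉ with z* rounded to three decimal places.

The 98% critical value is z* = 2.326.
p*(1−p*) = 0.2100.
(z*)²·p*(1−p*)/E² = 5.410276·0.2100/0.004356 = 260.826.
⌈260.826⌉ = 261.

n = 261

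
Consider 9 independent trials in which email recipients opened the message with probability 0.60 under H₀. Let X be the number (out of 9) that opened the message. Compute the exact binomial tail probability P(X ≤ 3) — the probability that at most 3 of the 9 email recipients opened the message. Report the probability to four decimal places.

P = 0.0994

X ~ Binomial(n=9, p=0.60).
P(X ≤ 3) = C(9,0)·0.60^0·0.40^9 + C(9,1)·0.60^1·0.40^8 + C(9,2)·0.60^2·0.40^7 + C(9,3)·0.60^3·0.40^6.
= 0.000262 + 0.003539 + 0.021234 + 0.074318 = 0.0994.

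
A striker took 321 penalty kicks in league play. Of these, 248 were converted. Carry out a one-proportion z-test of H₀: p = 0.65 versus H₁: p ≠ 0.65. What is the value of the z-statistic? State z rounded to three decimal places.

z = 4.605

p̂ = 248/321 = 0.77259.
SE₀ = √(0.65·0.35/321) = 0.026622.
Test statistic: z = 0.12259/0.026622 = 4.605.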